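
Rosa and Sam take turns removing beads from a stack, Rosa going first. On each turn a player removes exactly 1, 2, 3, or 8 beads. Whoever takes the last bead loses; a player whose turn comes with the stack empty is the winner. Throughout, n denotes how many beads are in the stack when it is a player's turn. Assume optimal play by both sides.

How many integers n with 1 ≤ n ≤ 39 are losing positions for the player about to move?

9

Use the standard recursion: the mover wins at a terminal position; elsewhere, the mover wins exactly when some move hands the opponent an L position.
n=0: no move; the opponent has just taken the last bead and therefore loses → W
n=1: L (sole option 0(W) is W)
n=2: W (go to 1, an L position)
n=3: W (go to 1, an L position)
n=4: W (go to 1, an L position)
n=5: L (options 4(W), 3(W), 2(W) are all W)
n=6: W (go to 5, an L position)
n=7: W (go to 5, an L position)
n=8: W (go to 5, an L position)
n=9: W (go to 1, an L position)
n=10: L (options 9(W), 8(W), 7(W), 2(W) are all W)
n=11: W (go to 10, an L position)
n=12: W (go to 10, an L position)
n=13: W (go to 10, an L position)
n=14: L (options 13(W), 12(W), 11(W), 6(W) are all W)
n=15: W (go to 14, an L position)
n=16: W (go to 14, an L position)
n=17: W (go to 14, an L position)
n=18: W (go to 10, an L position)
n=19: L (options 18(W), 17(W), 16(W), 11(W) are all W)
n=20: W (go to 19, an L position)
n=21: W (go to 19, an L position)
n=22: W (go to 19, an L position)
n=23: L (options 22(W), 21(W), 20(W), 15(W) are all W)
n=24: W (go to 23, an L position)
n=25: W (go to 23, an L position)
n=26: W (go to 23, an L position)
n=27: W (go to 19, an L position)
n=28: L (options 27(W), 26(W), 25(W), 20(W) are all W)
n=29: W (go to 28, an L position)
n=30: W (go to 28, an L position)
n=31: W (go to 28, an L position)
n=32: L (options 31(W), 30(W), 29(W), 24(W) are all W)
n=33: W (go to 32, an L position)
n=34: W (go to 32, an L position)
n=35: W (go to 32, an L position)
n=36: W (go to 28, an L position)
n=37: L (options 36(W), 35(W), 34(W), 29(W) are all W)
n=38: W (go to 37, an L position)
n=39: W (go to 37, an L position)
L entries with 1 ≤ n ≤ 39 (the range starts at n=1): n = 1, 5, 10, 14, 19, 23, 28, 32, 37; that makes 9.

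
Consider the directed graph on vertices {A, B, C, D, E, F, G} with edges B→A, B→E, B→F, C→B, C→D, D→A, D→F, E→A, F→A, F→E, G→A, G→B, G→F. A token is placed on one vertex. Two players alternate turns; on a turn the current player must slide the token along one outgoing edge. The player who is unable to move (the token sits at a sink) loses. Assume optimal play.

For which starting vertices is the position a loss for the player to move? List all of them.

A, C

Work bottom-up. With no move the player to move loses. Otherwise the position is W if at least one move leads to an L position for the opponent, and L if every move leads to a W.
Every edge goes from a vertex to one that appears earlier in the order A, E, F, B, D, G, C, so processing vertices in that order labels each vertex after all of its successors.
A: no outgoing edge → L
E: →A(L), so W
F: →A(L), so W
B: →A(L), so W
D: →A(L), so W
G: →A(L), so W
C: →D(W), B(W) — all W, so L
Reading off the rows marked L gives the requested list; there are 2 such vertices.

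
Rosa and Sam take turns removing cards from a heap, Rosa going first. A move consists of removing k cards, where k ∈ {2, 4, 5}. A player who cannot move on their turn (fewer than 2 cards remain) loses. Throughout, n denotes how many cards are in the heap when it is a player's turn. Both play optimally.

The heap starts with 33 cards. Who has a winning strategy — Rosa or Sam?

Use the standard recursion: the mover loses at a terminal position; elsewhere, the mover wins exactly when some move hands the opponent an L position.
n=0: no move → L
n=1: no move → L
n=2: reaches L-position 0 → W
n=3: reaches L-position 1 → W
n=4: reaches L-position 0 → W
n=5: reaches L-position 1 → W
n=6: reaches L-position 1 → W
n=7: only reaches 5(W), 3(W), 2(W), all W → L
n=8: only reaches 6(W), 4(W), 3(W), all W → L
n=9: reaches L-position 7 → W
n=10: reaches L-position 8 → W
n=11: reaches L-position 7 → W
n=12: reaches L-position 8 → W
n=13: reaches L-position 8 → W
n=14: only reaches 12(W), 10(W), 9(W), all W → L
n=15: only reaches 13(W), 11(W), 10(W), all W → L
n=16: reaches L-position 14 → W
n=17: reaches L-position 15 → W
n=18: reaches L-position 14 → W
n=19: reaches L-position 15 → W
n=20: reaches L-position 15 → W
n=21: only reaches 19(W), 17(W), 16(W), all W → L
n=22: only reaches 20(W), 18(W), 17(W), all W → L
n=23: reaches L-position 21 → W
n=24: reaches L-position 22 → W
n=25: reaches L-position 21 → W
n=26: reaches L-position 22 → W
n=27: reaches L-position 22 → W
n=28: only reaches 26(W), 24(W), 23(W), all W → L
n=29: only reaches 27(W), 25(W), 24(W), all W → L
n=30: reaches L-position 28 → W
n=31: reaches L-position 29 → W
n=32: reaches L-position 28 → W
n=33: reaches L-position 29 → W
The starting position 33 is W: Rosa should remove 4, leaving 29, handing over an L position.

Rosa wins.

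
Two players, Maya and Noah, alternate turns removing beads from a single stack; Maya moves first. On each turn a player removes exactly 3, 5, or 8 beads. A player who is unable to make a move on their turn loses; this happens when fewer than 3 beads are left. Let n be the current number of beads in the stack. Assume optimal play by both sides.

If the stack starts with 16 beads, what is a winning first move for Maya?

Remove 3, leaving 13.

Use the standard recursion: the mover loses at a terminal position; elsewhere, the mover wins exactly when some move hands the opponent an L position.
n=0: no move → L
n=1: no move → L
n=2: no move → L
n=3: W (go to 0, an L position)
n=4: W (go to 1, an L position)
n=5: W (go to 2, an L position)
n=6: W (go to 1, an L position)
n=7: W (go to 2, an L position)
n=8: W (go to 0, an L position)
n=9: W (go to 1, an L position)
n=10: W (go to 2, an L position)
n=11: L (options 8(W), 6(W), 3(W) are all W)
n=12: L (options 9(W), 7(W), 4(W) are all W)
n=13: L (options 10(W), 8(W), 5(W) are all W)
n=14: W (go to 11, an L position)
n=15: W (go to 12, an L position)
n=16: W (go to 13, an L position)
From 16, the L positions reachable in one move are: 13, 11. Any move reaching one of these is winning.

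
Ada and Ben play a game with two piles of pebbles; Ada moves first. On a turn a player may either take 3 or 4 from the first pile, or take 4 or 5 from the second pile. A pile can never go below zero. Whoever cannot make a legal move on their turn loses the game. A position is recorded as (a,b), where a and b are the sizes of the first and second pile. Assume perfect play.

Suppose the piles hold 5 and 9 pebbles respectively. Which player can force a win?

Classify positions by backward induction: terminal positions (no move available) are L. From any other position, the mover wins iff some move reaches an L.
No move ever increases a pile, so every position that can arise here has a ≤ 5 and b ≤ 9; it is enough to label the cells with 0 ≤ a ≤ 5 and 0 ≤ b ≤ 9.
Every move lowers a or b (never raises either), so fill the grid row by row in increasing a, and left to right within a row: each cell's successors are then already labelled.
      b=0  b=1  b=2  b=3  b=4  b=5  b=6  b=7  b=8  b=9
a=0:    L    L    L    L    W    W    W    W    W    L
a=1:    L    L    L    L    W    W    W    W    W    L
a=2:    L    L    L    L    W    W    W    W    W    L
a=3:    W    W    W    W    L    L    L    L    W    W
a=4:    W    W    W    W    L    L    L    L    W    W
a=5:    W    W    W    W    L    L    L    L    W    W
Cells with no legal move (terminal, hence L): (0,0), (0,1), (0,2), (0,3), (1,0), (1,1), (1,2), (1,3), (2,0), (2,1), (2,2), (2,3).
The remaining L cells, each justified by listing all of its moves:
(0,9): L (options (0,5)(W), (0,4)(W) are all W)
(1,9): L (options (1,5)(W), (1,4)(W) are all W)
(2,9): L (options (2,5)(W), (2,4)(W) are all W)
(3,4): L (options (0,4)(W), (3,0)(W) are all W)
(3,5): L (options (0,5)(W), (3,1)(W), (3,0)(W) are all W)
(3,6): L (options (0,6)(W), (3,2)(W), (3,1)(W) are all W)
(3,7): L (options (0,7)(W), (3,3)(W), (3,2)(W) are all W)
(4,4): L (options (1,4)(W), (0,4)(W), (4,0)(W) are all W)
(4,5): L (options (1,5)(W), (0,5)(W), (4,1)(W), (4,0)(W) are all W)
(4,6): L (options (1,6)(W), (0,6)(W), (4,2)(W), (4,1)(W) are all W)
(4,7): L (options (1,7)(W), (0,7)(W), (4,3)(W), (4,2)(W) are all W)
(5,4): L (options (2,4)(W), (1,4)(W), (5,0)(W) are all W)
(5,5): L (options (2,5)(W), (1,5)(W), (5,1)(W), (5,0)(W) are all W)
(5,6): L (options (2,6)(W), (1,6)(W), (5,2)(W), (5,1)(W) are all W)
(5,7): L (options (2,7)(W), (1,7)(W), (5,3)(W), (5,2)(W) are all W)
Every other cell has at least one move into one of the L cells above, so it is W.
From (5,9) Ada can move to (2,9), reaching an L position.

Ada wins.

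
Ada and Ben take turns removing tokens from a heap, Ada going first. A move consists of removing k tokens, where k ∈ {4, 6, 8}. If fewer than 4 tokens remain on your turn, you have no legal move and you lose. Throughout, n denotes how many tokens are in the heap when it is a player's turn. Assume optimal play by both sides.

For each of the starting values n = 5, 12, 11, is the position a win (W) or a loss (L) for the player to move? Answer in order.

5: W, 12: L, 11: W

Compute win/loss labels from the base case upward. A position with no move is L. Any other position is W if it can reach an L in one move, else L.
n=0: no move → L
n=1: no move → L
n=2: no move → L
n=3: no move → L
n=4: →0(L), so W
n=5: →1(L), so W
n=6: →2(L), so W
n=7: →3(L), so W
n=8: →2(L), so W
n=9: →3(L), so W
n=10: →2(L), so W
n=11: →3(L), so W
n=12: →8(W), 6(W), 4(W) — all W, so L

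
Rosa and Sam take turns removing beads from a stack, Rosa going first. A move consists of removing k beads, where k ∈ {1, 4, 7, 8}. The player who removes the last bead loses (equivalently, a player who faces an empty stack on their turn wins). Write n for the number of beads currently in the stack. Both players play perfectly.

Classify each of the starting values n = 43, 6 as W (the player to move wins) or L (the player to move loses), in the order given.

Build the W/L table. Terminal = W. A non-terminal position is W if it has a move to some L; otherwise it is L.
n=0: no move; the opponent has just taken the last bead and therefore loses → W
n=1: →0(W) only, which is W, so L
n=2: →1(L), so W
n=3: →2(W) only, which is W, so L
n=4: →3(L), so W
n=5: →1(L), so W
n=6: →5(W), 2(W) — all W, so L
n=7: →6(L), so W
n=8: →1(L), so W
n=9: →1(L), so W
n=10: →6(L), so W
n=11: →3(L), so W
n=12: →11(W), 8(W), 5(W), 4(W) — all W, so L
n=13: →12(L), so W
n=14: →6(L), so W
n=15: →14(W), 11(W), 8(W), 7(W) — all W, so L
n=16: →15(L), so W
n=17: →16(W), 13(W), 10(W), 9(W) — all W, so L
n=18: →17(L), so W
n=19: →15(L), so W
n=20: →12(L), so W
n=21: →17(L), so W
n=22: →15(L), so W
n=23: →15(L), so W
n=24: →17(L), so W
n=25: →17(L), so W
n=26: →25(W), 22(W), 19(W), 18(W) — all W, so L
n=27: →26(L), so W
n=28: →27(W), 24(W), 21(W), 20(W) — all W, so L
n=29: →28(L), so W
n=30: →26(L), so W
n=31: →30(W), 27(W), 24(W), 23(W) — all W, so L
n=32: →31(L), so W
n=33: →26(L), so W
n=34: →26(L), so W
n=35: →31(L), so W
n=36: →28(L), so W
n=37: →36(W), 33(W), 30(W), 29(W) — all W, so L
n=38: →37(L), so W
n=39: →31(L), so W
n=40: →39(W), 36(W), 33(W), 32(W) — all W, so L
n=41: →40(L), so W
n=42: →41(W), 38(W), 35(W), 34(W) — all W, so L
n=43: →42(L), so W

43: W, 6: L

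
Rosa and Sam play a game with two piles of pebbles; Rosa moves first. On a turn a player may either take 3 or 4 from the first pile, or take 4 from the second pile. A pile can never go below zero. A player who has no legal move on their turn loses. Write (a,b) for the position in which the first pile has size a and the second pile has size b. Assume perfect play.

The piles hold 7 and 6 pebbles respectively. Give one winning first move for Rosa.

Classify positions by backward induction: terminal positions (no move available) are L. From any other position, the mover wins iff some move reaches an L.
No move ever increases a pile, so every position that can arise here has a ≤ 7 and b ≤ 6; it is enough to label the cells with 0 ≤ a ≤ 7 and 0 ≤ b ≤ 6.
Every move lowers a or b (never raises either), so fill the grid row by row in increasing a, and left to right within a row: each cell's successors are then already labelled.
      b=0  b=1  b=2  b=3  b=4  b=5  b=6
a=0:    L    L    L    L    W    W    W
a=1:    L    L    L    L    W    W    W
a=2:    L    L    L    L    W    W    W
a=3:    W    W    W    W    L    L    L
a=4:    W    W    W    W    L    L    L
a=5:    W    W    W    W    L    L    L
a=6:    W    W    W    W    W    W    W
a=7:    L    L    L    L    W    W    W
Cells with no legal move (terminal, hence L): (0,0), (0,1), (0,2), (0,3), (1,0), (1,1), (1,2), (1,3), (2,0), (2,1), (2,2), (2,3).
The remaining L cells, each justified by listing all of its moves:
(3,4): L (options (0,4)(W), (3,0)(W) are all W)
(3,5): L (options (0,5)(W), (3,1)(W) are all W)
(3,6): L (options (0,6)(W), (3,2)(W) are all W)
(4,4): L (options (1,4)(W), (0,4)(W), (4,0)(W) are all W)
(4,5): L (options (1,5)(W), (0,5)(W), (4,1)(W) are all W)
(4,6): L (options (1,6)(W), (0,6)(W), (4,2)(W) are all W)
(5,4): L (options (2,4)(W), (1,4)(W), (5,0)(W) are all W)
(5,5): L (options (2,5)(W), (1,5)(W), (5,1)(W) are all W)
(5,6): L (options (2,6)(W), (1,6)(W), (5,2)(W) are all W)
(7,0): L (options (4,0)(W), (3,0)(W) are all W)
(7,1): L (options (4,1)(W), (3,1)(W) are all W)
(7,2): L (options (4,2)(W), (3,2)(W) are all W)
(7,3): L (options (4,3)(W), (3,3)(W) are all W)
Every other cell has at least one move into one of the L cells above, so it is W.
From (7,6), the L positions reachable in one move are: (4,6), (3,6), (7,2). Any move reaching one of these is winning.

Move to (4,6).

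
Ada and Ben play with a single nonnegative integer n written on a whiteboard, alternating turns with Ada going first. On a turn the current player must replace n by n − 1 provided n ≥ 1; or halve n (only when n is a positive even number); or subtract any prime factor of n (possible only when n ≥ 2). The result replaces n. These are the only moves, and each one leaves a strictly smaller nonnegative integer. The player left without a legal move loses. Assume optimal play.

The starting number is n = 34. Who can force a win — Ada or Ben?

Compute win/loss labels from the base case upward. A position with no move is L. Any other position is W if it can reach an L in one move, else L.
n=0: no move → L
n=1: reaches L-position 0 → W
n=2: reaches L-position 0 → W
n=3: reaches L-position 0 → W
n=4: only reaches 2(W), 3(W), all W → L
n=5: reaches L-position 0 → W
n=6: reaches L-position 4 → W
n=7: reaches L-position 0 → W
n=8: reaches L-position 4 → W
n=9: only reaches 6(W), 8(W), all W → L
n=10: reaches L-position 9 → W
n=11: reaches L-position 0 → W
n=12: reaches L-position 9 → W
n=13: reaches L-position 0 → W
n=14: only reaches 7(W), 12(W), 13(W), all W → L
n=15: reaches L-position 14 → W
n=16: reaches L-position 14 → W
n=17: reaches L-position 0 → W
n=18: reaches L-position 9 → W
n=19: reaches L-position 0 → W
n=20: only reaches 10(W), 15(W), 18(W), 19(W), all W → L
n=21: reaches L-position 14 → W
n=22: reaches L-position 20 → W
n=23: reaches L-position 0 → W
n=24: only reaches 12(W), 21(W), 22(W), 23(W), all W → L
n=25: reaches L-position 20 → W
n=26: reaches L-position 24 → W
n=27: reaches L-position 24 → W
n=28: reaches L-position 14 → W
n=29: reaches L-position 0 → W
n=30: only reaches 15(W), 25(W), 27(W), 28(W), 29(W), all W → L
n=31: reaches L-position 0 → W
n=32: reaches L-position 30 → W
n=33: reaches L-position 30 → W
n=34: only reaches 17(W), 32(W), 33(W), all W → L
The starting position 34 is L: whatever Ada does, the opponent receives a W position.

Ben wins.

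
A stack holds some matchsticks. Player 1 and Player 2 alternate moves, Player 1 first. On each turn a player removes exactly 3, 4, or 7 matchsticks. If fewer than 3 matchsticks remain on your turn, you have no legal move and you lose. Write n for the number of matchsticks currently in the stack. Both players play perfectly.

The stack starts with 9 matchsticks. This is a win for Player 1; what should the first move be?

Remove 7, leaving 2.

Compute win/loss labels from the base case upward. A position with no move is L. Any other position is W if it can reach an L in one move, else L.
n=0: no move → L
n=1: no move → L
n=2: no move → L
n=3: reaches L-position 0 → W
n=4: reaches L-position 1 → W
n=5: reaches L-position 2 → W
n=6: reaches L-position 2 → W
n=7: reaches L-position 0 → W
n=8: reaches L-position 1 → W
n=9: reaches L-position 2 → W
From 9, the L positions reachable in one move are: 2.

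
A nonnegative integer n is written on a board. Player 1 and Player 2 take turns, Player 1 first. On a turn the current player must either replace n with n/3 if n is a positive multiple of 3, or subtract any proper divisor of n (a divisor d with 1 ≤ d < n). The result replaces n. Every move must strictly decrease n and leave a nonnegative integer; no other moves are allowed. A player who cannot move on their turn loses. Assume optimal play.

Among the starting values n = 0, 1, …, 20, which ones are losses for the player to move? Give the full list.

Label each position W (a win for the player to move) or L (a loss). A position with no legal move is L; any other position is W exactly when some move reaches an L, and L when every move reaches a W.
n=0: no move → L
n=1: no move → L
n=2: →1(L), so W
n=3: →1(L), so W
n=4: →2(W), 3(W) — all W, so L
n=5: →4(L), so W
n=6: →4(L), so W
n=7: →6(W) only, which is W, so L
n=8: →4(L), so W
n=9: →3(W), 6(W), 8(W) — all W, so L
n=10: →9(L), so W
n=11: →10(W) only, which is W, so L
n=12: →4(L), so W
n=13: →12(W) only, which is W, so L
n=14: →7(L), so W
n=15: →5(W), 10(W), 12(W), 14(W) — all W, so L
n=16: →15(L), so W
n=17: →16(W) only, which is W, so L
n=18: →9(L), so W
n=19: →18(W) only, which is W, so L
n=20: →15(L), so W
The losing starting values of n are exactly the entries labelled L in this table (10 of them).

0, 1, 4, 7, 9, 11, 13, 15, 17, 19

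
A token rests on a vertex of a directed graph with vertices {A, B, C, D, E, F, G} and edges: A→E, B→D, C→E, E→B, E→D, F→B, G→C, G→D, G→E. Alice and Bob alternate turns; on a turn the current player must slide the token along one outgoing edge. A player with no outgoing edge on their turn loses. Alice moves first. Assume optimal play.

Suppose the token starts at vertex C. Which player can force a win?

Classify positions by backward induction: terminal positions (no move available) are L. From any other position, the mover wins iff some move reaches an L.
Every edge goes from a vertex to one that appears earlier in the order D, B, E, F, C, G, A, so processing vertices in that order labels each vertex after all of its successors.
D: no outgoing edge → L
B: W (go to D, an L position)
E: W (go to D, an L position)
F: L (sole option B(W) is W)
C: L (sole option E(W) is W)
G: W (go to C, an L position)
A: L (sole option E(W) is W)
The starting position C is L: whatever Alice does, the opponent receives a W position.

Bob wins.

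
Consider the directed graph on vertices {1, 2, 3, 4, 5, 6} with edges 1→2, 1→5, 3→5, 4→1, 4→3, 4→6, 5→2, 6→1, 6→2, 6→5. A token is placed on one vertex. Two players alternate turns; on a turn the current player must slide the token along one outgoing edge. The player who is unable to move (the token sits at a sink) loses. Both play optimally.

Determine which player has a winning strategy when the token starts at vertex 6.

The first player wins.

Compute win/loss labels from the base case upward. A position with no move is L. Any other position is W if it can reach an L in one move, else L.
Every edge goes from a vertex to one that appears earlier in the order 2, 5, 1, 6, 3, 4, so processing vertices in that order labels each vertex after all of its successors.
2: no outgoing edge → L
5: →2(L), so W
1: →2(L), so W
6: →2(L), so W
3: →5(W) only, which is W, so L
4: →3(L), so W
From 6 the player to move can move to 2, reaching an L position.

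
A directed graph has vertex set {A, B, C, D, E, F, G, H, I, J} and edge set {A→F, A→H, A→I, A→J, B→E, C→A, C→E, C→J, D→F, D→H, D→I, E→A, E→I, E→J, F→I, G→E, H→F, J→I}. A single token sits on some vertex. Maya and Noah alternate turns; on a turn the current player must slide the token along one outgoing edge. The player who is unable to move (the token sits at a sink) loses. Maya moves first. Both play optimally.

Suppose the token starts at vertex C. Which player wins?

Noah wins.

Classify positions by backward induction: terminal positions (no move available) are L. From any other position, the mover wins iff some move reaches an L.
Every edge goes from a vertex to one that appears earlier in the order I, F, J, H, A, D, E, G, C, B, so processing vertices in that order labels each vertex after all of its successors.
I: no outgoing edge → L
F: →I(L), so W
J: →I(L), so W
H: →F(W) only, which is W, so L
A: →H(L), so W
D: →H(L), so W
E: →I(L), so W
G: →E(W) only, which is W, so L
C: →E(W), A(W), J(W) — all W, so L
B: →E(W) only, which is W, so L
The starting position C is L: whatever Maya does, the opponent receives a W position.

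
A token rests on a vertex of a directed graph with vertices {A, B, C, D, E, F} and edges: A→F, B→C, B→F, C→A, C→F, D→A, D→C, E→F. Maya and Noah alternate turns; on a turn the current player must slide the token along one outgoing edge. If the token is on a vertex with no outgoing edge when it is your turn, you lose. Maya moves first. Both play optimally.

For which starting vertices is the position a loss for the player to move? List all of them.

D, F

Compute win/loss labels from the base case upward. A position with no move is L. Any other position is W if it can reach an L in one move, else L.
Every edge goes from a vertex to one that appears earlier in the order F, A, C, D, E, B, so processing vertices in that order labels each vertex after all of its successors.
F: no outgoing edge → L
A: can move to F, which is L ⇒ W
C: can move to F, which is L ⇒ W
D: moves to C(W), A(W); every one is W ⇒ L
E: can move to F, which is L ⇒ W
B: can move to F, which is L ⇒ W
Reading off the rows marked L gives the requested list; there are 2 such vertices.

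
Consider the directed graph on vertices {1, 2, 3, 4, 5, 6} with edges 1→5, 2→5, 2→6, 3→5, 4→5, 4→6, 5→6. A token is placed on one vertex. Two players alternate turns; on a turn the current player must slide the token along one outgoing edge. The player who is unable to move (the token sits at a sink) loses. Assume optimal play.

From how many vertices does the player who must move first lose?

3

Positions with no move are L. A position that does have a move is losing for the player to move precisely when every available move leads to a winning position for the opponent. Fill in the labels:
Every edge goes from a vertex to one that appears earlier in the order 6, 5, 2, 1, 4, 3, so processing vertices in that order labels each vertex after all of its successors.
6: no outgoing edge → L
5: W (go to 6, an L position)
2: W (go to 6, an L position)
1: L (sole option 5(W) is W)
4: W (go to 6, an L position)
3: L (sole option 5(W) is W)
The L vertices are 1, 3, 6; that is 3 in all.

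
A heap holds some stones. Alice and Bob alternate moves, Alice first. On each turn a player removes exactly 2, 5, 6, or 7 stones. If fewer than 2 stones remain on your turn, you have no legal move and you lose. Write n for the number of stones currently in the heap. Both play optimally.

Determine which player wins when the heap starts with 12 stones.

Build the W/L table. Terminal = L. A non-terminal position is W if it has a move to some L; otherwise it is L.
n=0: no move → L
n=1: no move → L
n=2: can move to 0, which is L ⇒ W
n=3: can move to 1, which is L ⇒ W
n=4: the only move is to 2(W), a W ⇒ L
n=5: can move to 0, which is L ⇒ W
n=6: can move to 4, which is L ⇒ W
n=7: can move to 1, which is L ⇒ W
n=8: can move to 1, which is L ⇒ W
n=9: can move to 4, which is L ⇒ W
n=10: can move to 4, which is L ⇒ W
n=11: can move to 4, which is L ⇒ W
n=12: moves to 10(W), 7(W), 6(W), 5(W); every one is W ⇒ L
Every move from 12 reaches a W position, so the mover loses.

Bob wins.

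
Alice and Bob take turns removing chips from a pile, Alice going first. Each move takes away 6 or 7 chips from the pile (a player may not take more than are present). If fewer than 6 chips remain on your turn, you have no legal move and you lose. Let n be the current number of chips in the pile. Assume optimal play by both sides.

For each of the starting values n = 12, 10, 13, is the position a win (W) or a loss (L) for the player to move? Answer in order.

12: W, 10: W, 13: L

Use the standard recursion: the mover loses at a terminal position; elsewhere, the mover wins exactly when some move hands the opponent an L position.
n=0: no move → L
n=1: no move → L
n=2: no move → L
n=3: no move → L
n=4: no move → L
n=5: no move → L
n=6: can move to 0, which is L ⇒ W
n=7: can move to 1, which is L ⇒ W
n=8: can move to 2, which is L ⇒ W
n=9: can move to 3, which is L ⇒ W
n=10: can move to 4, which is L ⇒ W
n=11: can move to 5, which is L ⇒ W
n=12: can move to 5, which is L ⇒ W
n=13: moves to 7(W), 6(W); every one is W ⇒ L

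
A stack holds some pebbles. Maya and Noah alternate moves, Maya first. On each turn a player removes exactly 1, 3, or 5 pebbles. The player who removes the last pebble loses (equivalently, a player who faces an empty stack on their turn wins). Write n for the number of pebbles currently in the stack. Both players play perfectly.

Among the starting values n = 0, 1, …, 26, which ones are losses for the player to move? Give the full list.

1, 3, 5, 7, 9, 11, 13, 15, 17, 19, 21, 23, 25

Compute win/loss labels from the base case upward. A position with no move is W. Any other position is W if it can reach an L in one move, else L.
n=0: no move; the opponent has just taken the last pebble and therefore loses → W
n=1: only reaches 0(W), which is W → L
n=2: reaches L-position 1 → W
n=3: only reaches 2(W), 0(W), all W → L
n=4: reaches L-position 3 → W
n=5: only reaches 4(W), 2(W), 0(W), all W → L
n=6: reaches L-position 5 → W
n=7: only reaches 6(W), 4(W), 2(W), all W → L
n=8: reaches L-position 7 → W
n=9: only reaches 8(W), 6(W), 4(W), all W → L
n=10: reaches L-position 9 → W
n=11: only reaches 10(W), 8(W), 6(W), all W → L
n=12: reaches L-position 11 → W
n=13: only reaches 12(W), 10(W), 8(W), all W → L
n=14: reaches L-position 13 → W
n=15: only reaches 14(W), 12(W), 10(W), all W → L
n=16: reaches L-position 15 → W
n=17: only reaches 16(W), 14(W), 12(W), all W → L
n=18: reaches L-position 17 → W
n=19: only reaches 18(W), 16(W), 14(W), all W → L
n=20: reaches L-position 19 → W
n=21: only reaches 20(W), 18(W), 16(W), all W → L
n=22: reaches L-position 21 → W
n=23: only reaches 22(W), 20(W), 18(W), all W → L
n=24: reaches L-position 23 → W
n=25: only reaches 24(W), 22(W), 20(W), all W → L
n=26: reaches L-position 25 → W
The losing starting values of n are exactly the entries labelled L in this table (13 of them).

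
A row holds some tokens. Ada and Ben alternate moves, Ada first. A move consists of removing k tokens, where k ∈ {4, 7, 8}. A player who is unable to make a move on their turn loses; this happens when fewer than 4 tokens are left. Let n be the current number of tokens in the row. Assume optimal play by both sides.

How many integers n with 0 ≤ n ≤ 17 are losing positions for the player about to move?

Work bottom-up. With no move the player to move loses. Otherwise the position is W if at least one move leads to an L position for the opponent, and L if every move leads to a W.
n=0: no move → L
n=1: no move → L
n=2: no move → L
n=3: no move → L
n=4: reaches L-position 0 → W
n=5: reaches L-position 1 → W
n=6: reaches L-position 2 → W
n=7: reaches L-position 3 → W
n=8: reaches L-position 1 → W
n=9: reaches L-position 2 → W
n=10: reaches L-position 3 → W
n=11: reaches L-position 3 → W
n=12: only reaches 8(W), 5(W), 4(W), all W → L
n=13: only reaches 9(W), 6(W), 5(W), all W → L
n=14: only reaches 10(W), 7(W), 6(W), all W → L
n=15: only reaches 11(W), 8(W), 7(W), all W → L
n=16: reaches L-position 12 → W
n=17: reaches L-position 13 → W
L entries with 0 ≤ n ≤ 17: n = 0, 1, 2, 3, 12, 13, 14, 15; that makes 8.

8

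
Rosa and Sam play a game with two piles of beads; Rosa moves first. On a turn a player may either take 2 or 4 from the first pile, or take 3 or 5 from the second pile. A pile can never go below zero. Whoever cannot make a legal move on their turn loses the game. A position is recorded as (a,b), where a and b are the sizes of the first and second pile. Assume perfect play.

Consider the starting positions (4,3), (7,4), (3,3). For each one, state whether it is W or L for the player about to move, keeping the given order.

Positions with no move are L. A position that does have a move is losing for the player to move precisely when every available move leads to a winning position for the opponent. Fill in the labels:
No move ever increases a pile, so every position that can arise here has a ≤ 7 and b ≤ 4; it is enough to label the cells with 0 ≤ a ≤ 7 and 0 ≤ b ≤ 4.
Every move lowers a or b (never raises either), so fill the grid row by row in increasing a, and left to right within a row: each cell's successors are then already labelled.
      b=0  b=1  b=2  b=3  b=4
a=0:    L    L    L    W    W
a=1:    L    L    L    W    W
a=2:    W    W    W    L    L
a=3:    W    W    W    L    L
a=4:    W    W    W    W    W
a=5:    W    W    W    W    W
a=6:    L    L    L    W    W
a=7:    L    L    L    W    W
Cells with no legal move (terminal, hence L): (0,0), (0,1), (0,2), (1,0), (1,1), (1,2).
The remaining L cells, each justified by listing all of its moves:
(2,3): moves to (0,3)(W), (2,0)(W); every one is W ⇒ L
(2,4): moves to (0,4)(W), (2,1)(W); every one is W ⇒ L
(3,3): moves to (1,3)(W), (3,0)(W); every one is W ⇒ L
(3,4): moves to (1,4)(W), (3,1)(W); every one is W ⇒ L
(6,0): moves to (4,0)(W), (2,0)(W); every one is W ⇒ L
(6,1): moves to (4,1)(W), (2,1)(W); every one is W ⇒ L
(6,2): moves to (4,2)(W), (2,2)(W); every one is W ⇒ L
(7,0): moves to (5,0)(W), (3,0)(W); every one is W ⇒ L
(7,1): moves to (5,1)(W), (3,1)(W); every one is W ⇒ L
(7,2): moves to (5,2)(W), (3,2)(W); every one is W ⇒ L
Every other cell has at least one move into one of the L cells above, so it is W.
(4,3): the move to (2,3) reaches an L cell, so W
(7,4): the move to (3,4) reaches an L cell, so W
(3,3): one of the L cells justified above, so L

(4,3): W, (7,4): W, (3,3): L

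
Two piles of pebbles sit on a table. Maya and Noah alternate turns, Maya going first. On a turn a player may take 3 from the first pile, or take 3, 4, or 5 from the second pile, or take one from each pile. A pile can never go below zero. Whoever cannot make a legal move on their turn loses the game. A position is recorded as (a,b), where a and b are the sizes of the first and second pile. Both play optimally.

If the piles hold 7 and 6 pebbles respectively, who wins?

Noah wins.

Work bottom-up. With no move the player to move loses. Otherwise the position is W if at least one move leads to an L position for the opponent, and L if every move leads to a W.
No move ever increases a pile, so every position that can arise here has a ≤ 7 and b ≤ 6; it is enough to label the cells with 0 ≤ a ≤ 7 and 0 ≤ b ≤ 6.
Every move lowers a or b (never raises either), so fill the grid row by row in increasing a, and left to right within a row: each cell's successors are then already labelled.
      b=0  b=1  b=2  b=3  b=4  b=5  b=6
a=0:    L    L    L    W    W    W    W
a=1:    L    W    W    W    W    W    L
a=2:    L    W    L    W    W    W    W
a=3:    W    W    W    W    L    L    L
a=4:    W    L    L    L    W    W    W
a=5:    W    L    W    W    W    W    W
a=6:    L    L    W    W    W    W    W
a=7:    L    W    W    W    W    W    L
Cells with no legal move (terminal, hence L): (0,0), (0,1), (0,2), (1,0), (2,0).
The remaining L cells, each justified by listing all of its moves:
(1,6): →(1,3)(W), (1,2)(W), (1,1)(W), (0,5)(W) — all W, so L
(2,2): →(1,1)(W) only, which is W, so L
(3,4): →(0,4)(W), (3,1)(W), (3,0)(W), (2,3)(W) — all W, so L
(3,5): →(0,5)(W), (3,2)(W), (3,1)(W), (3,0)(W), (2,4)(W) — all W, so L
(3,6): →(0,6)(W), (3,3)(W), (3,2)(W), (3,1)(W), (2,5)(W) — all W, so L
(4,1): →(1,1)(W), (3,0)(W) — all W, so L
(4,2): →(1,2)(W), (3,1)(W) — all W, so L
(4,3): →(1,3)(W), (4,0)(W), (3,2)(W) — all W, so L
(5,1): →(2,1)(W), (4,0)(W) — all W, so L
(6,0): →(3,0)(W) only, which is W, so L
(6,1): →(3,1)(W), (5,0)(W) — all W, so L
(7,0): →(4,0)(W) only, which is W, so L
(7,6): →(4,6)(W), (7,3)(W), (7,2)(W), (7,1)(W), (6,5)(W) — all W, so L
Every other cell has at least one move into one of the L cells above, so it is W.
The starting position (7,6) is L: whatever Maya does, the opponent receives a W position.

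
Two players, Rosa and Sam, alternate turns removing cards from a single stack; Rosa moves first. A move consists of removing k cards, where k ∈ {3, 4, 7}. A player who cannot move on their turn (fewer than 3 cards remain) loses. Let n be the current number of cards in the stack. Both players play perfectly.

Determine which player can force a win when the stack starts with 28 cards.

Build the W/L table. Terminal = L. A non-terminal position is W if it has a move to some L; otherwise it is L.
n=0: no move → L
n=1: no move → L
n=2: no move → L
n=3: W (go to 0, an L position)
n=4: W (go to 1, an L position)
n=5: W (go to 2, an L position)
n=6: W (go to 2, an L position)
n=7: W (go to 0, an L position)
n=8: W (go to 1, an L position)
n=9: W (go to 2, an L position)
n=10: L (options 7(W), 6(W), 3(W) are all W)
n=11: L (options 8(W), 7(W), 4(W) are all W)
n=12: L (options 9(W), 8(W), 5(W) are all W)
n=13: W (go to 10, an L position)
n=14: W (go to 11, an L position)
n=15: W (go to 12, an L position)
n=16: W (go to 12, an L position)
n=17: W (go to 10, an L position)
n=18: W (go to 11, an L position)
n=19: W (go to 12, an L position)
n=20: L (options 17(W), 16(W), 13(W) are all W)
n=21: L (options 18(W), 17(W), 14(W) are all W)
n=22: L (options 19(W), 18(W), 15(W) are all W)
n=23: W (go to 20, an L position)
n=24: W (go to 21, an L position)
n=25: W (go to 22, an L position)
n=26: W (go to 22, an L position)
n=27: W (go to 20, an L position)
n=28: W (go to 21, an L position)
The starting position 28 is W: Rosa should remove 7, leaving 21, handing over an L position.

Rosa wins.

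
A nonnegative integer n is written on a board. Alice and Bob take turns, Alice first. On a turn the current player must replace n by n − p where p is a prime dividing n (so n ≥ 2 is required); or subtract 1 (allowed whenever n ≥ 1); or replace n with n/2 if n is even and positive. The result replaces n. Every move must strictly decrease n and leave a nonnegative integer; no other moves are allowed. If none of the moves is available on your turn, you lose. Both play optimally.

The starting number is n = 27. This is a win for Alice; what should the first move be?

Positions with no move are L. A position that does have a move is losing for the player to move precisely when every available move leads to a winning position for the opponent. Fill in the labels:
n=0: no move → L
n=1: →0(L), so W
n=2: →0(L), so W
n=3: →0(L), so W
n=4: →2(W), 3(W) — all W, so L
n=5: →0(L), so W
n=6: →4(L), so W
n=7: →0(L), so W
n=8: →4(L), so W
n=9: →6(W), 8(W) — all W, so L
n=10: →9(L), so W
n=11: →0(L), so W
n=12: →9(L), so W
n=13: →0(L), so W
n=14: →7(W), 12(W), 13(W) — all W, so L
n=15: →14(L), so W
n=16: →14(L), so W
n=17: →0(L), so W
n=18: →9(L), so W
n=19: →0(L), so W
n=20: →10(W), 15(W), 18(W), 19(W) — all W, so L
n=21: →14(L), so W
n=22: →20(L), so W
n=23: →0(L), so W
n=24: →12(W), 21(W), 22(W), 23(W) — all W, so L
n=25: →20(L), so W
n=26: →24(L), so W
n=27: →24(L), so W
From 27, the L positions reachable in one move are: 24.

Move to 24.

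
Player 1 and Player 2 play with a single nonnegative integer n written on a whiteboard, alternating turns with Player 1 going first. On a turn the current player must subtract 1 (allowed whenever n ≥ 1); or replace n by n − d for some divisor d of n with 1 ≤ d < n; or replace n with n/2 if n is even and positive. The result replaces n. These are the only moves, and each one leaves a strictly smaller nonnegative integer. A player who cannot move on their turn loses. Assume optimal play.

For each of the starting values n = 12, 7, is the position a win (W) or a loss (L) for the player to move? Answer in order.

Label each position W (a win for the player to move) or L (a loss). A position with no legal move is L; any other position is W exactly when some move reaches an L, and L when every move reaches a W.
n=0: no move → L
n=1: can move to 0, which is L ⇒ W
n=2: the only move is to 1(W), a W ⇒ L
n=3: can move to 2, which is L ⇒ W
n=4: can move to 2, which is L ⇒ W
n=5: the only move is to 4(W), a W ⇒ L
n=6: can move to 5, which is L ⇒ W
n=7: the only move is to 6(W), a W ⇒ L
n=8: can move to 7, which is L ⇒ W
n=9: moves to 6(W), 8(W); every one is W ⇒ L
n=10: can move to 5, which is L ⇒ W
n=11: the only move is to 10(W), a W ⇒ L
n=12: can move to 9, which is L ⇒ W

12: W, 7: L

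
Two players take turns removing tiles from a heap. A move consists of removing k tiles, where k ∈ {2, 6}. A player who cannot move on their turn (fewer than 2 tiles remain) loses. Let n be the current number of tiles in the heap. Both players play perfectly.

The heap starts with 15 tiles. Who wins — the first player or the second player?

Use the standard recursion: the mover loses at a terminal position; elsewhere, the mover wins exactly when some move hands the opponent an L position.
n=0: no move → L
n=1: no move → L
n=2: can move to 0, which is L ⇒ W
n=3: can move to 1, which is L ⇒ W
n=4: the only move is to 2(W), a W ⇒ L
n=5: the only move is to 3(W), a W ⇒ L
n=6: can move to 4, which is L ⇒ W
n=7: can move to 5, which is L ⇒ W
n=8: moves to 6(W), 2(W); every one is W ⇒ L
n=9: moves to 7(W), 3(W); every one is W ⇒ L
n=10: can move to 8, which is L ⇒ W
n=11: can move to 9, which is L ⇒ W
n=12: moves to 10(W), 6(W); every one is W ⇒ L
n=13: moves to 11(W), 7(W); every one is W ⇒ L
n=14: can move to 12, which is L ⇒ W
n=15: can move to 13, which is L ⇒ W
The starting position 15 is W: the player to move should remove 2, leaving 13, handing over an L position.

The first player wins.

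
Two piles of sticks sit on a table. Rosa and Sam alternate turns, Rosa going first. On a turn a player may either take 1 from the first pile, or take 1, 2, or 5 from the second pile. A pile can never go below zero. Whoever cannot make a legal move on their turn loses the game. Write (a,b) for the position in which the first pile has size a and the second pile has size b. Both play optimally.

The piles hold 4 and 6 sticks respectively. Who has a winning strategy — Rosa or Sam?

Sam wins.

Build the W/L table. Terminal = L. A non-terminal position is W if it has a move to some L; otherwise it is L.
No move ever increases a pile, so every position that can arise here has a ≤ 4 and b ≤ 6; it is enough to label the cells with 0 ≤ a ≤ 4 and 0 ≤ b ≤ 6.
Every move lowers a or b (never raises either), so fill the grid row by row in increasing a, and left to right within a row: each cell's successors are then already labelled.
      b=0  b=1  b=2  b=3  b=4  b=5  b=6
a=0:    L    W    W    L    W    W    L
a=1:    W    L    W    W    L    W    W
a=2:    L    W    W    L    W    W    L
a=3:    W    L    W    W    L    W    W
a=4:    L    W    W    L    W    W    L
Cells with no legal move (terminal, hence L): (0,0).
The remaining L cells, each justified by listing all of its moves:
(0,3): →(0,2)(W), (0,1)(W) — all W, so L
(0,6): →(0,5)(W), (0,4)(W), (0,1)(W) — all W, so L
(1,1): →(0,1)(W), (1,0)(W) — all W, so L
(1,4): →(0,4)(W), (1,3)(W), (1,2)(W) — all W, so L
(2,0): →(1,0)(W) only, which is W, so L
(2,3): →(1,3)(W), (2,2)(W), (2,1)(W) — all W, so L
(2,6): →(1,6)(W), (2,5)(W), (2,4)(W), (2,1)(W) — all W, so L
(3,1): →(2,1)(W), (3,0)(W) — all W, so L
(3,4): →(2,4)(W), (3,3)(W), (3,2)(W) — all W, so L
(4,0): →(3,0)(W) only, which is W, so L
(4,3): →(3,3)(W), (4,2)(W), (4,1)(W) — all W, so L
(4,6): →(3,6)(W), (4,5)(W), (4,4)(W), (4,1)(W) — all W, so L
Every other cell has at least one move into one of the L cells above, so it is W.
The starting position (4,6) is L: whatever Rosa does, the opponent receives a W position.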